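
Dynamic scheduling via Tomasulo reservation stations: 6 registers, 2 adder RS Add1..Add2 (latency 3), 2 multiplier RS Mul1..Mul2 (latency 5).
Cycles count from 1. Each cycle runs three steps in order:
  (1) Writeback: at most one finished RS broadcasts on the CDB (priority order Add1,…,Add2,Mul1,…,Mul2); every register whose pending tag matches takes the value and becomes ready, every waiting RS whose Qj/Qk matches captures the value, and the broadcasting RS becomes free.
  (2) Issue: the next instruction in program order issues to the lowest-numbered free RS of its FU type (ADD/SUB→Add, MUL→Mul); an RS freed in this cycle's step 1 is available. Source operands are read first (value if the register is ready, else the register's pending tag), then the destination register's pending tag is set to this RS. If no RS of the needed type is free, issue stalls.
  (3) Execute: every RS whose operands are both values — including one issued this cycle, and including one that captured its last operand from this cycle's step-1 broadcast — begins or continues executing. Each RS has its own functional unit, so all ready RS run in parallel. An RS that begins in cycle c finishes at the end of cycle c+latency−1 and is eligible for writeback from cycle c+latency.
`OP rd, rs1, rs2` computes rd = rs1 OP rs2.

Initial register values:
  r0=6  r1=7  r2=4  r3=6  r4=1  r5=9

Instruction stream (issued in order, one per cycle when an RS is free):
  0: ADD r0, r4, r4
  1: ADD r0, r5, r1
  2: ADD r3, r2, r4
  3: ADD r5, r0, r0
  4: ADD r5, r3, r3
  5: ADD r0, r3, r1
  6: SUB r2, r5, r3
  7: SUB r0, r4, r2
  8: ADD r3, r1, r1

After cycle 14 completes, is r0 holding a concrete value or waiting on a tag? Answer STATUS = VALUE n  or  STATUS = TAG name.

STATUS = TAG Add2

  c1: issue ADD r0<-Add1  regs: r0:Add1,r1:7,r2:4,r3:6,r4:1,r5:9
  c2: issue ADD r0<-Add2  regs: r0:Add2,r1:7,r2:4,r3:6,r4:1,r5:9
  c3: stall  regs: r0:Add2,r1:7,r2:4,r3:6,r4:1,r5:9
  c4: CDB Add1=2; issue ADD r3<-Add1  regs: r0:Add2,r1:7,r2:4,r3:Add1,r4:1,r5:9
  c5: CDB Add2=16; issue ADD r5<-Add2  regs: r0:16,r1:7,r2:4,r3:Add1,r4:1,r5:Add2
  c6: stall  regs: r0:16,r1:7,r2:4,r3:Add1,r4:1,r5:Add2
  c7: CDB Add1=5; issue ADD r5<-Add1  regs: r0:16,r1:7,r2:4,r3:5,r4:1,r5:Add1
  c8: CDB Add2=32; issue ADD r0<-Add2  regs: r0:Add2,r1:7,r2:4,r3:5,r4:1,r5:Add1
  c9: stall  regs: r0:Add2,r1:7,r2:4,r3:5,r4:1,r5:Add1
  c10: CDB Add1=10; issue SUB r2<-Add1  regs: r0:Add2,r1:7,r2:Add1,r3:5,r4:1,r5:10
  c11: CDB Add2=12; issue SUB r0<-Add2  regs: r0:Add2,r1:7,r2:Add1,r3:5,r4:1,r5:10
  c12: stall  regs: r0:Add2,r1:7,r2:Add1,r3:5,r4:1,r5:10
  c13: CDB Add1=5; issue ADD r3<-Add1  regs: r0:Add2,r1:7,r2:5,r3:Add1,r4:1,r5:10
  c14: -  regs: r0:Add2,r1:7,r2:5,r3:Add1,r4:1,r5:10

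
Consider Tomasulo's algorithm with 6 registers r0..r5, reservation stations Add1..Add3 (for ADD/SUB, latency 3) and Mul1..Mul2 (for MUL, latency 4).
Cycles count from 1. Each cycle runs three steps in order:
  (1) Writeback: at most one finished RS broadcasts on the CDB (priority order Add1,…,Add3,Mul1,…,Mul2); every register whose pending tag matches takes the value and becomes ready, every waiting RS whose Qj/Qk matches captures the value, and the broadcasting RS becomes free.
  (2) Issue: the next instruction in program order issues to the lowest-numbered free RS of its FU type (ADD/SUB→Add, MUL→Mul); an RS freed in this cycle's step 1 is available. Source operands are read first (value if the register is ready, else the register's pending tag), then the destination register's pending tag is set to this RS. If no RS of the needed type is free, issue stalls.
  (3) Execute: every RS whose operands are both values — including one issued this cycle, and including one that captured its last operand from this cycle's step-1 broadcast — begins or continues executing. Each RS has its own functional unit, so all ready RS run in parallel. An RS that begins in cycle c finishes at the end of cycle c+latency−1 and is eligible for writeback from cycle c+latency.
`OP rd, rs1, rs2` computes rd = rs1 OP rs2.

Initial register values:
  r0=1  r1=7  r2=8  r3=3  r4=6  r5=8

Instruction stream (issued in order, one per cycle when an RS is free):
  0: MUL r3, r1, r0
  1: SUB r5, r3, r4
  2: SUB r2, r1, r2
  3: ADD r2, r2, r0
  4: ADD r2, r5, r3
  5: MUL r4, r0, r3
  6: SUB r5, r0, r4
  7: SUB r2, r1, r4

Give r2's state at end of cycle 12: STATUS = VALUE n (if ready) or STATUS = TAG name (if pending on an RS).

c1: issue MUL r3<-Mul1 | r0:1,r1:7,r2:8,r3:Mul1,r4:6,r5:8
c2: issue SUB r5<-Add1 | r0:1,r1:7,r2:8,r3:Mul1,r4:6,r5:Add1
c3: issue SUB r2<-Add2 | r0:1,r1:7,r2:Add2,r3:Mul1,r4:6,r5:Add1
c4: issue ADD r2<-Add3 | r0:1,r1:7,r2:Add3,r3:Mul1,r4:6,r5:Add1
c5: CDB Mul1=7; stall | r0:1,r1:7,r2:Add3,r3:7,r4:6,r5:Add1
c6: CDB Add2=-1; issue ADD r2<-Add2 | r0:1,r1:7,r2:Add2,r3:7,r4:6,r5:Add1
c7: issue MUL r4<-Mul1 | r0:1,r1:7,r2:Add2,r3:7,r4:Mul1,r5:Add1
c8: CDB Add1=1; issue SUB r5<-Add1 | r0:1,r1:7,r2:Add2,r3:7,r4:Mul1,r5:Add1
c9: CDB Add3=0; issue SUB r2<-Add3 | r0:1,r1:7,r2:Add3,r3:7,r4:Mul1,r5:Add1
c10: - | r0:1,r1:7,r2:Add3,r3:7,r4:Mul1,r5:Add1
c11: CDB Add2=8 | r0:1,r1:7,r2:Add3,r3:7,r4:Mul1,r5:Add1
c12: CDB Mul1=7 | r0:1,r1:7,r2:Add3,r3:7,r4:7,r5:Add1

STATUS = TAG Add3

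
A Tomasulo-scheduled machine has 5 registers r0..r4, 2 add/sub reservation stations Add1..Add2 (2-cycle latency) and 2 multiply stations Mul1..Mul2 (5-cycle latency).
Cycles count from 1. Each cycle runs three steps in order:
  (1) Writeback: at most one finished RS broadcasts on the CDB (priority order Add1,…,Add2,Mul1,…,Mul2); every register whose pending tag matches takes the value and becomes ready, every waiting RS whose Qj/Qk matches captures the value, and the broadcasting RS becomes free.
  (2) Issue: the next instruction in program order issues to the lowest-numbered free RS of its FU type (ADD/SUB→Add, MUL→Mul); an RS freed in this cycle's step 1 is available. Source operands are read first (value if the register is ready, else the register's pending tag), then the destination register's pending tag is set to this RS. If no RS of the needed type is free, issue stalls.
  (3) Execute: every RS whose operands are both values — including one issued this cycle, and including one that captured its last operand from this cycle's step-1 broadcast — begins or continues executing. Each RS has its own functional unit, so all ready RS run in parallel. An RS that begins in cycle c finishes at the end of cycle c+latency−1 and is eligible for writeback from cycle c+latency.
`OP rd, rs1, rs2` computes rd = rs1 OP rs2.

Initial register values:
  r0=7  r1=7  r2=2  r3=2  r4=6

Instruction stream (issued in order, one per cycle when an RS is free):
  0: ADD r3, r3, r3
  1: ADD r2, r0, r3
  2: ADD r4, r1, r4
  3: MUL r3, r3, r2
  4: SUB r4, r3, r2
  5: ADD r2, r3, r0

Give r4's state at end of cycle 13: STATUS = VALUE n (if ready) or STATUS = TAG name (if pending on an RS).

  c1: issue ADD r3<-Add1  regs: r0:7,r1:7,r2:2,r3:Add1,r4:6
  c2: issue ADD r2<-Add2  regs: r0:7,r1:7,r2:Add2,r3:Add1,r4:6
  c3: CDB Add1=4; issue ADD r4<-Add1  regs: r0:7,r1:7,r2:Add2,r3:4,r4:Add1
  c4: issue MUL r3<-Mul1  regs: r0:7,r1:7,r2:Add2,r3:Mul1,r4:Add1
  c5: CDB Add1=13; issue SUB r4<-Add1  regs: r0:7,r1:7,r2:Add2,r3:Mul1,r4:Add1
  c6: CDB Add2=11; issue ADD r2<-Add2  regs: r0:7,r1:7,r2:Add2,r3:Mul1,r4:Add1
  c7: -  regs: r0:7,r1:7,r2:Add2,r3:Mul1,r4:Add1
  c8: -  regs: r0:7,r1:7,r2:Add2,r3:Mul1,r4:Add1
  c9: -  regs: r0:7,r1:7,r2:Add2,r3:Mul1,r4:Add1
  c10: -  regs: r0:7,r1:7,r2:Add2,r3:Mul1,r4:Add1
  c11: CDB Mul1=44  regs: r0:7,r1:7,r2:Add2,r3:44,r4:Add1
  c12: -  regs: r0:7,r1:7,r2:Add2,r3:44,r4:Add1
  c13: CDB Add1=33  regs: r0:7,r1:7,r2:Add2,r3:44,r4:33

STATUS = VALUE 33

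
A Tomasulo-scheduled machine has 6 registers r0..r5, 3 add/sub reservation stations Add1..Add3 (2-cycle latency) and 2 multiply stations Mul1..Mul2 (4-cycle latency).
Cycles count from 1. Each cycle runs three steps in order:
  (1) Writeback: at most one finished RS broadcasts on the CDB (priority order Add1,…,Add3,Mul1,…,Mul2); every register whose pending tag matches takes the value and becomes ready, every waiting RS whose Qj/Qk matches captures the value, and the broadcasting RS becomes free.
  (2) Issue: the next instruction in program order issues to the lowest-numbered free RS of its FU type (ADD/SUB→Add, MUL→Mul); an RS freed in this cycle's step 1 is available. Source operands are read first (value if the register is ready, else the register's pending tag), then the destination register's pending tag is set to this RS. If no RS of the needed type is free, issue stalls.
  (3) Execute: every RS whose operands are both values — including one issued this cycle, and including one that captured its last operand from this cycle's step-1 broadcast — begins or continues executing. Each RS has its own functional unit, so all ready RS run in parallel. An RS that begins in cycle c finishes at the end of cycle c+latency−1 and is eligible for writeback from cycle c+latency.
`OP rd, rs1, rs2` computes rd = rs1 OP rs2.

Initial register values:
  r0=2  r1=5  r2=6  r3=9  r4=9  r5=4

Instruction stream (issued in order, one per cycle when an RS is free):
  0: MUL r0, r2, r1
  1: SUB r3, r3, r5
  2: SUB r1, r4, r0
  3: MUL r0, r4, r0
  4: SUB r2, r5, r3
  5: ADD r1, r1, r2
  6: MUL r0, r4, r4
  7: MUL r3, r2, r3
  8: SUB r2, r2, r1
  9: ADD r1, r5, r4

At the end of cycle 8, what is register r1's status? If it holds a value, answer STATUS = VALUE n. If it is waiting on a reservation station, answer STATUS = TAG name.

cycle 1: issue MUL r0<-Mul1 // r0:Mul1,r1:5,r2:6,r3:9,r4:9,r5:4
cycle 2: issue SUB r3<-Add1 // r0:Mul1,r1:5,r2:6,r3:Add1,r4:9,r5:4
cycle 3: issue SUB r1<-Add2 // r0:Mul1,r1:Add2,r2:6,r3:Add1,r4:9,r5:4
cycle 4: CDB Add1=5; issue MUL r0<-Mul2 // r0:Mul2,r1:Add2,r2:6,r3:5,r4:9,r5:4
cycle 5: CDB Mul1=30; issue SUB r2<-Add1 // r0:Mul2,r1:Add2,r2:Add1,r3:5,r4:9,r5:4
cycle 6: issue ADD r1<-Add3 // r0:Mul2,r1:Add3,r2:Add1,r3:5,r4:9,r5:4
cycle 7: CDB Add1=-1; issue MUL r0<-Mul1 // r0:Mul1,r1:Add3,r2:-1,r3:5,r4:9,r5:4
cycle 8: CDB Add2=-21; stall // r0:Mul1,r1:Add3,r2:-1,r3:5,r4:9,r5:4

STATUS = TAG Add3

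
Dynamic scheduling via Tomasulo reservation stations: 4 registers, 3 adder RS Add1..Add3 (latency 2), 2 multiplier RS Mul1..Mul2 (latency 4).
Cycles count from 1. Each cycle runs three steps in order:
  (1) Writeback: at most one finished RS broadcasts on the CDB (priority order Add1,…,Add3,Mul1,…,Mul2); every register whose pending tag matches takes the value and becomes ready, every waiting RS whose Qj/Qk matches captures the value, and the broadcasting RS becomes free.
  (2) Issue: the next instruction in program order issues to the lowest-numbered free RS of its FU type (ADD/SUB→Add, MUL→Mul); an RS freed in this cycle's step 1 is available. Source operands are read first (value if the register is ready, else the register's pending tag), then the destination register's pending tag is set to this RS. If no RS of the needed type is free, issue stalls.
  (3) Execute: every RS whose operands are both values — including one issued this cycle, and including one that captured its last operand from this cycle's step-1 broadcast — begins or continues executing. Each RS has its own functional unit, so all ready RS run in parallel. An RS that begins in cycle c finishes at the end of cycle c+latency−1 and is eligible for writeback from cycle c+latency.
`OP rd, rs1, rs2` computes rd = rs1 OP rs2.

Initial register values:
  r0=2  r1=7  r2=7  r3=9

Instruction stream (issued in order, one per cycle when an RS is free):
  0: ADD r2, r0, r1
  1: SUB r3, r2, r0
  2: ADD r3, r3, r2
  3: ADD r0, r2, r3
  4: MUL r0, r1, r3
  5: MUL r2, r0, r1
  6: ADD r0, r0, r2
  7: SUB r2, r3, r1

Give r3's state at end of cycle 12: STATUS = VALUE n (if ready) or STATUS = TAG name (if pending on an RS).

STATUS = VALUE 16

cycle 1: issue ADD r2<-Add1 // r0:2,r1:7,r2:Add1,r3:9
cycle 2: issue SUB r3<-Add2 // r0:2,r1:7,r2:Add1,r3:Add2
cycle 3: CDB Add1=9; issue ADD r3<-Add1 // r0:2,r1:7,r2:9,r3:Add1
cycle 4: issue ADD r0<-Add3 // r0:Add3,r1:7,r2:9,r3:Add1
cycle 5: CDB Add2=7; issue MUL r0<-Mul1 // r0:Mul1,r1:7,r2:9,r3:Add1
cycle 6: issue MUL r2<-Mul2 // r0:Mul1,r1:7,r2:Mul2,r3:Add1
cycle 7: CDB Add1=16; issue ADD r0<-Add1 // r0:Add1,r1:7,r2:Mul2,r3:16
cycle 8: issue SUB r2<-Add2 // r0:Add1,r1:7,r2:Add2,r3:16
cycle 9: CDB Add3=25 // r0:Add1,r1:7,r2:Add2,r3:16
cycle 10: CDB Add2=9 // r0:Add1,r1:7,r2:9,r3:16
cycle 11: CDB Mul1=112 // r0:Add1,r1:7,r2:9,r3:16
cycle 12: - // r0:Add1,r1:7,r2:9,r3:16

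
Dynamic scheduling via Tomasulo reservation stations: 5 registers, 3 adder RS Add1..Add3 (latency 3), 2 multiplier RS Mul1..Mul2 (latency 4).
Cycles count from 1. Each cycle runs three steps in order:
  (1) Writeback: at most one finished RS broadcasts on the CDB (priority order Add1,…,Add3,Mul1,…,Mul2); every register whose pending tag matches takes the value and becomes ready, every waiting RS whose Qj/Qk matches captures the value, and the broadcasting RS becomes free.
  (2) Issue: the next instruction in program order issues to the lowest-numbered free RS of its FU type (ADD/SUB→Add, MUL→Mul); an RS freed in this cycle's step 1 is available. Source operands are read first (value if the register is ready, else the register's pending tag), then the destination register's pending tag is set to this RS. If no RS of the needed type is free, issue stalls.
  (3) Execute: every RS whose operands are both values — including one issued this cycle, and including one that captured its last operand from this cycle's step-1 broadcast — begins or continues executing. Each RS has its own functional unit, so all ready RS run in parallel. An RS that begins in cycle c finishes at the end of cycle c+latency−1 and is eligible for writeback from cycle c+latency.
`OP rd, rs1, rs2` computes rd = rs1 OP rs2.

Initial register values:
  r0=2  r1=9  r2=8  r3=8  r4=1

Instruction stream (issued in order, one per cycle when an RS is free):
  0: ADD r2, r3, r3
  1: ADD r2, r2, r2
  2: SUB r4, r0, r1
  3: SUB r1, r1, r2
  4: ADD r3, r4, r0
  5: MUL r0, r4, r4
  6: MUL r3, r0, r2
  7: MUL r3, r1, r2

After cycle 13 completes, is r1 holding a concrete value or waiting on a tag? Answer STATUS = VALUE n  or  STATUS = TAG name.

STATUS = VALUE -23

  c1: issue ADD r2<-Add1  regs: r0:2,r1:9,r2:Add1,r3:8,r4:1
  c2: issue ADD r2<-Add2  regs: r0:2,r1:9,r2:Add2,r3:8,r4:1
  c3: issue SUB r4<-Add3  regs: r0:2,r1:9,r2:Add2,r3:8,r4:Add3
  c4: CDB Add1=16; issue SUB r1<-Add1  regs: r0:2,r1:Add1,r2:Add2,r3:8,r4:Add3
  c5: stall  regs: r0:2,r1:Add1,r2:Add2,r3:8,r4:Add3
  c6: CDB Add3=-7; issue ADD r3<-Add3  regs: r0:2,r1:Add1,r2:Add2,r3:Add3,r4:-7
  c7: CDB Add2=32; issue MUL r0<-Mul1  regs: r0:Mul1,r1:Add1,r2:32,r3:Add3,r4:-7
  c8: issue MUL r3<-Mul2  regs: r0:Mul1,r1:Add1,r2:32,r3:Mul2,r4:-7
  c9: CDB Add3=-5; stall  regs: r0:Mul1,r1:Add1,r2:32,r3:Mul2,r4:-7
  c10: CDB Add1=-23; stall  regs: r0:Mul1,r1:-23,r2:32,r3:Mul2,r4:-7
  c11: CDB Mul1=49; issue MUL r3<-Mul1  regs: r0:49,r1:-23,r2:32,r3:Mul1,r4:-7
  c12: -  regs: r0:49,r1:-23,r2:32,r3:Mul1,r4:-7
  c13: -  regs: r0:49,r1:-23,r2:32,r3:Mul1,r4:-7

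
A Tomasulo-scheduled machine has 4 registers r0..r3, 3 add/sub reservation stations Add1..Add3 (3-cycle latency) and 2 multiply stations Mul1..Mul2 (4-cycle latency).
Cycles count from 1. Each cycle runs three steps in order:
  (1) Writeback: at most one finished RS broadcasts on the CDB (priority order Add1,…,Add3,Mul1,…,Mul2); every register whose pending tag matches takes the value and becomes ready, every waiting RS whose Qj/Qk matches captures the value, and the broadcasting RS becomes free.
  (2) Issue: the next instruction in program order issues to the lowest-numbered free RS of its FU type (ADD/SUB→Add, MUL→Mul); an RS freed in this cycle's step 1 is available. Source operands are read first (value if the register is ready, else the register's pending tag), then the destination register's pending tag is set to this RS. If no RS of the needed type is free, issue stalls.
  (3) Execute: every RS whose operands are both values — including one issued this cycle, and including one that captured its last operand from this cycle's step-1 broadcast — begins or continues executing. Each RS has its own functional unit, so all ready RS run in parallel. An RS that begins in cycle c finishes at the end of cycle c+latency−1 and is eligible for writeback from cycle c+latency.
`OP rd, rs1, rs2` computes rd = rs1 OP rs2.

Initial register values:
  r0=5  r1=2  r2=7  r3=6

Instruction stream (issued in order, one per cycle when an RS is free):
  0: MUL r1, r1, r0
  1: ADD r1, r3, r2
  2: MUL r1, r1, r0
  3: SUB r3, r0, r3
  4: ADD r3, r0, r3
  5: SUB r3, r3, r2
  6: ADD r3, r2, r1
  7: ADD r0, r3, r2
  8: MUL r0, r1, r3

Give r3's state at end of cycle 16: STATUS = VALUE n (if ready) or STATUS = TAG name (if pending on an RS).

STATUS = VALUE 72

  c1: issue MUL r1<-Mul1  regs: r0:5,r1:Mul1,r2:7,r3:6
  c2: issue ADD r1<-Add1  regs: r0:5,r1:Add1,r2:7,r3:6
  c3: issue MUL r1<-Mul2  regs: r0:5,r1:Mul2,r2:7,r3:6
  c4: issue SUB r3<-Add2  regs: r0:5,r1:Mul2,r2:7,r3:Add2
  c5: CDB Add1=13; issue ADD r3<-Add1  regs: r0:5,r1:Mul2,r2:7,r3:Add1
  c6: CDB Mul1=10; issue SUB r3<-Add3  regs: r0:5,r1:Mul2,r2:7,r3:Add3
  c7: CDB Add2=-1; issue ADD r3<-Add2  regs: r0:5,r1:Mul2,r2:7,r3:Add2
  c8: stall  regs: r0:5,r1:Mul2,r2:7,r3:Add2
  c9: CDB Mul2=65; stall  regs: r0:5,r1:65,r2:7,r3:Add2
  c10: CDB Add1=4; issue ADD r0<-Add1  regs: r0:Add1,r1:65,r2:7,r3:Add2
  c11: issue MUL r0<-Mul1  regs: r0:Mul1,r1:65,r2:7,r3:Add2
  c12: CDB Add2=72  regs: r0:Mul1,r1:65,r2:7,r3:72
  c13: CDB Add3=-3  regs: r0:Mul1,r1:65,r2:7,r3:72
  c14: -  regs: r0:Mul1,r1:65,r2:7,r3:72
  c15: CDB Add1=79  regs: r0:Mul1,r1:65,r2:7,r3:72
  c16: CDB Mul1=4680  regs: r0:4680,r1:65,r2:7,r3:72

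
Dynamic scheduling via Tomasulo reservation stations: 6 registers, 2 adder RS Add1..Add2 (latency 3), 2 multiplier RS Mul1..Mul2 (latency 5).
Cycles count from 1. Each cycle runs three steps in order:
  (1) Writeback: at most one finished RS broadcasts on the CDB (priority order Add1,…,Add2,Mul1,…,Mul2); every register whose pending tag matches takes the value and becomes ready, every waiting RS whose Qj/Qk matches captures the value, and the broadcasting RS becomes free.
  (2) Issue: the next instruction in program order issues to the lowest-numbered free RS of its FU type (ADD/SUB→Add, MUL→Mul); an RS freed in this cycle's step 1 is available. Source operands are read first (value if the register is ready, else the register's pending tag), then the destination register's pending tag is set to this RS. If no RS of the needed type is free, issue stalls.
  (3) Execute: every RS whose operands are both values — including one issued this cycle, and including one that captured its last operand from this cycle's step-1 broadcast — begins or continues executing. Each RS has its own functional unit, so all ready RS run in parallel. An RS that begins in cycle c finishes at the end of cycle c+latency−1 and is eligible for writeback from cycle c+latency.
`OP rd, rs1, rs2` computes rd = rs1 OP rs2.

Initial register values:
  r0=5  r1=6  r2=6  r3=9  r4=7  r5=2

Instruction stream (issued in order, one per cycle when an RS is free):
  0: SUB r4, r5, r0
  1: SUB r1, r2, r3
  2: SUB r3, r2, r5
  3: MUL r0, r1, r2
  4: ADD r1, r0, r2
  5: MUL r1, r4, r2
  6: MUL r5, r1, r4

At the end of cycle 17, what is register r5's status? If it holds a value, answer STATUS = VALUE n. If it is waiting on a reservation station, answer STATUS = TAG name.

STATUS = VALUE 54

c1: issue SUB r4<-Add1 | r0:5,r1:6,r2:6,r3:9,r4:Add1,r5:2
c2: issue SUB r1<-Add2 | r0:5,r1:Add2,r2:6,r3:9,r4:Add1,r5:2
c3: stall | r0:5,r1:Add2,r2:6,r3:9,r4:Add1,r5:2
c4: CDB Add1=-3; issue SUB r3<-Add1 | r0:5,r1:Add2,r2:6,r3:Add1,r4:-3,r5:2
c5: CDB Add2=-3; issue MUL r0<-Mul1 | r0:Mul1,r1:-3,r2:6,r3:Add1,r4:-3,r5:2
c6: issue ADD r1<-Add2 | r0:Mul1,r1:Add2,r2:6,r3:Add1,r4:-3,r5:2
c7: CDB Add1=4; issue MUL r1<-Mul2 | r0:Mul1,r1:Mul2,r2:6,r3:4,r4:-3,r5:2
c8: stall | r0:Mul1,r1:Mul2,r2:6,r3:4,r4:-3,r5:2
c9: stall | r0:Mul1,r1:Mul2,r2:6,r3:4,r4:-3,r5:2
c10: CDB Mul1=-18; issue MUL r5<-Mul1 | r0:-18,r1:Mul2,r2:6,r3:4,r4:-3,r5:Mul1
c11: - | r0:-18,r1:Mul2,r2:6,r3:4,r4:-3,r5:Mul1
c12: CDB Mul2=-18 | r0:-18,r1:-18,r2:6,r3:4,r4:-3,r5:Mul1
c13: CDB Add2=-12 | r0:-18,r1:-18,r2:6,r3:4,r4:-3,r5:Mul1
c14: - | r0:-18,r1:-18,r2:6,r3:4,r4:-3,r5:Mul1
c15: - | r0:-18,r1:-18,r2:6,r3:4,r4:-3,r5:Mul1
c16: - | r0:-18,r1:-18,r2:6,r3:4,r4:-3,r5:Mul1
c17: CDB Mul1=54 | r0:-18,r1:-18,r2:6,r3:4,r4:-3,r5:54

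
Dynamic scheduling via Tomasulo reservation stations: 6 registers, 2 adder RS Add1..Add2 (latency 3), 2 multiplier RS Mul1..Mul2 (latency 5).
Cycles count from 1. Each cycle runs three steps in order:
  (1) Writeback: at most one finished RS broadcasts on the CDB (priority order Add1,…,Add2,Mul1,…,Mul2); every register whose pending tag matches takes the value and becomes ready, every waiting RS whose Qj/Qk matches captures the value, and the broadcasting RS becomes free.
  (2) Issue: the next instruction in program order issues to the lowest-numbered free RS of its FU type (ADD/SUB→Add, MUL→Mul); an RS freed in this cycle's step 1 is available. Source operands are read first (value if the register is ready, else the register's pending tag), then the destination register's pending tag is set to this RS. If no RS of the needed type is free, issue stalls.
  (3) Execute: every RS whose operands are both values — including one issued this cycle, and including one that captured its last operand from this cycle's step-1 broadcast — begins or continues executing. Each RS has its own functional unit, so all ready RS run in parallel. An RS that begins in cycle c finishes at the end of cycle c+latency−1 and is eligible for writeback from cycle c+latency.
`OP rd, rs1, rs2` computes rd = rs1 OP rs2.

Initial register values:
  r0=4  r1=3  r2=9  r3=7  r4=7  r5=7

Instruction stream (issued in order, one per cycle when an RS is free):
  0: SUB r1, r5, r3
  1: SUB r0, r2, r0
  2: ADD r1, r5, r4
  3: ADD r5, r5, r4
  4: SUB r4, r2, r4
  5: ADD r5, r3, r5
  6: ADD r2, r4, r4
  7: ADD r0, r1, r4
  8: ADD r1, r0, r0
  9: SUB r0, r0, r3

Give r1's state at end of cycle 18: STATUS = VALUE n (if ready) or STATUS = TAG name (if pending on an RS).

STATUS = VALUE 32

cycle 1: issue SUB r1<-Add1 // r0:4,r1:Add1,r2:9,r3:7,r4:7,r5:7
cycle 2: issue SUB r0<-Add2 // r0:Add2,r1:Add1,r2:9,r3:7,r4:7,r5:7
cycle 3: stall // r0:Add2,r1:Add1,r2:9,r3:7,r4:7,r5:7
cycle 4: CDB Add1=0; issue ADD r1<-Add1 // r0:Add2,r1:Add1,r2:9,r3:7,r4:7,r5:7
cycle 5: CDB Add2=5; issue ADD r5<-Add2 // r0:5,r1:Add1,r2:9,r3:7,r4:7,r5:Add2
cycle 6: stall // r0:5,r1:Add1,r2:9,r3:7,r4:7,r5:Add2
cycle 7: CDB Add1=14; issue SUB r4<-Add1 // r0:5,r1:14,r2:9,r3:7,r4:Add1,r5:Add2
cycle 8: CDB Add2=14; issue ADD r5<-Add2 // r0:5,r1:14,r2:9,r3:7,r4:Add1,r5:Add2
cycle 9: stall // r0:5,r1:14,r2:9,r3:7,r4:Add1,r5:Add2
cycle 10: CDB Add1=2; issue ADD r2<-Add1 // r0:5,r1:14,r2:Add1,r3:7,r4:2,r5:Add2
cycle 11: CDB Add2=21; issue ADD r0<-Add2 // r0:Add2,r1:14,r2:Add1,r3:7,r4:2,r5:21
cycle 12: stall // r0:Add2,r1:14,r2:Add1,r3:7,r4:2,r5:21
cycle 13: CDB Add1=4; issue ADD r1<-Add1 // r0:Add2,r1:Add1,r2:4,r3:7,r4:2,r5:21
cycle 14: CDB Add2=16; issue SUB r0<-Add2 // r0:Add2,r1:Add1,r2:4,r3:7,r4:2,r5:21
cycle 15: - // r0:Add2,r1:Add1,r2:4,r3:7,r4:2,r5:21
cycle 16: - // r0:Add2,r1:Add1,r2:4,r3:7,r4:2,r5:21
cycle 17: CDB Add1=32 // r0:Add2,r1:32,r2:4,r3:7,r4:2,r5:21
cycle 18: CDB Add2=9 // r0:9,r1:32,r2:4,r3:7,r4:2,r5:21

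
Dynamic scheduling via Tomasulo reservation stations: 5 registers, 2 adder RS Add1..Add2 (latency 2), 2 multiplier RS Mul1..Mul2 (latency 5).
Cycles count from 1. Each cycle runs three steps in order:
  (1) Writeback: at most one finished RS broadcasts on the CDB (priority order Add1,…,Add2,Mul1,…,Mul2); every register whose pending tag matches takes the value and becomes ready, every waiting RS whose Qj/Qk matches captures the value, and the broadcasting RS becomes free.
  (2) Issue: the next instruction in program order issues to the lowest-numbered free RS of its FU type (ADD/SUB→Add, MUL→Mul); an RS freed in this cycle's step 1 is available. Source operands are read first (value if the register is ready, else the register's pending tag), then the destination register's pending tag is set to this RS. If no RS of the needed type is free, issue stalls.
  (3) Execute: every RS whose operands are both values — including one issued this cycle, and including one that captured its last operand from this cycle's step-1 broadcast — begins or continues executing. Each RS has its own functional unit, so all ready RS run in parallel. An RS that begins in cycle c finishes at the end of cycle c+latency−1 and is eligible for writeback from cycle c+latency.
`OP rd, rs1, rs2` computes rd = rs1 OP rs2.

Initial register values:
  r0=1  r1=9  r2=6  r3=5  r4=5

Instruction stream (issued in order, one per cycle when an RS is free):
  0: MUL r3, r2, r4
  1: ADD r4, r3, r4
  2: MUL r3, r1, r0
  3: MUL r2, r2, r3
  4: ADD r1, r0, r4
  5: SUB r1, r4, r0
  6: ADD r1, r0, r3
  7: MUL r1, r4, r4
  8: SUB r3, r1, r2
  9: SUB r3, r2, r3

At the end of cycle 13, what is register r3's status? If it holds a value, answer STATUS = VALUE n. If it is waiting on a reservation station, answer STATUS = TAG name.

  c1: issue MUL r3<-Mul1  regs: r0:1,r1:9,r2:6,r3:Mul1,r4:5
  c2: issue ADD r4<-Add1  regs: r0:1,r1:9,r2:6,r3:Mul1,r4:Add1
  c3: issue MUL r3<-Mul2  regs: r0:1,r1:9,r2:6,r3:Mul2,r4:Add1
  c4: stall  regs: r0:1,r1:9,r2:6,r3:Mul2,r4:Add1
  c5: stall  regs: r0:1,r1:9,r2:6,r3:Mul2,r4:Add1
  c6: CDB Mul1=30; issue MUL r2<-Mul1  regs: r0:1,r1:9,r2:Mul1,r3:Mul2,r4:Add1
  c7: issue ADD r1<-Add2  regs: r0:1,r1:Add2,r2:Mul1,r3:Mul2,r4:Add1
  c8: CDB Add1=35; issue SUB r1<-Add1  regs: r0:1,r1:Add1,r2:Mul1,r3:Mul2,r4:35
  c9: CDB Mul2=9; stall  regs: r0:1,r1:Add1,r2:Mul1,r3:9,r4:35
  c10: CDB Add1=34; issue ADD r1<-Add1  regs: r0:1,r1:Add1,r2:Mul1,r3:9,r4:35
  c11: CDB Add2=36; issue MUL r1<-Mul2  regs: r0:1,r1:Mul2,r2:Mul1,r3:9,r4:35
  c12: CDB Add1=10; issue SUB r3<-Add1  regs: r0:1,r1:Mul2,r2:Mul1,r3:Add1,r4:35
  c13: issue SUB r3<-Add2  regs: r0:1,r1:Mul2,r2:Mul1,r3:Add2,r4:35

STATUS = TAG Add2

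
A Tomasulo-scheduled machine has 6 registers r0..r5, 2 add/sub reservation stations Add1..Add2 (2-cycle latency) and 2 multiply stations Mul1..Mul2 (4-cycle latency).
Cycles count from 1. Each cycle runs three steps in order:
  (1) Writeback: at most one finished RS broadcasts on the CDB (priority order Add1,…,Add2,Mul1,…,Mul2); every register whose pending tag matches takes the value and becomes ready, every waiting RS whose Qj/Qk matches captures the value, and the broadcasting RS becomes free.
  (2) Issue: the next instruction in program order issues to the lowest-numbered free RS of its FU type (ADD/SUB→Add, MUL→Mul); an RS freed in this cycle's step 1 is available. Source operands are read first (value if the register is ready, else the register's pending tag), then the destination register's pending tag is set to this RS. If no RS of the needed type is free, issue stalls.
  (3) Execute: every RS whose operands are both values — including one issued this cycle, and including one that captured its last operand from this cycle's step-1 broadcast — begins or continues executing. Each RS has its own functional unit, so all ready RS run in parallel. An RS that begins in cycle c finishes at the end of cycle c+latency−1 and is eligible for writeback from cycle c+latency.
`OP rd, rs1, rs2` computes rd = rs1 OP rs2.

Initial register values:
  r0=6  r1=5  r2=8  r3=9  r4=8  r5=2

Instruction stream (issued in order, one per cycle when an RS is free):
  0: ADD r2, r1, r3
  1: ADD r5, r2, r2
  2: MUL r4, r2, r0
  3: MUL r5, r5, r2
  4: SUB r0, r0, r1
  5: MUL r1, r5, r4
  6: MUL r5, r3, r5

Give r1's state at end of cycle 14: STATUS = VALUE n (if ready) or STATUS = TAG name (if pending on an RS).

STATUS = VALUE 32928

cycle 1: issue ADD r2<-Add1 // r0:6,r1:5,r2:Add1,r3:9,r4:8,r5:2
cycle 2: issue ADD r5<-Add2 // r0:6,r1:5,r2:Add1,r3:9,r4:8,r5:Add2
cycle 3: CDB Add1=14; issue MUL r4<-Mul1 // r0:6,r1:5,r2:14,r3:9,r4:Mul1,r5:Add2
cycle 4: issue MUL r5<-Mul2 // r0:6,r1:5,r2:14,r3:9,r4:Mul1,r5:Mul2
cycle 5: CDB Add2=28; issue SUB r0<-Add1 // r0:Add1,r1:5,r2:14,r3:9,r4:Mul1,r5:Mul2
cycle 6: stall // r0:Add1,r1:5,r2:14,r3:9,r4:Mul1,r5:Mul2
cycle 7: CDB Add1=1; stall // r0:1,r1:5,r2:14,r3:9,r4:Mul1,r5:Mul2
cycle 8: CDB Mul1=84; issue MUL r1<-Mul1 // r0:1,r1:Mul1,r2:14,r3:9,r4:84,r5:Mul2
cycle 9: CDB Mul2=392; issue MUL r5<-Mul2 // r0:1,r1:Mul1,r2:14,r3:9,r4:84,r5:Mul2
cycle 10: - // r0:1,r1:Mul1,r2:14,r3:9,r4:84,r5:Mul2
cycle 11: - // r0:1,r1:Mul1,r2:14,r3:9,r4:84,r5:Mul2
cycle 12: - // r0:1,r1:Mul1,r2:14,r3:9,r4:84,r5:Mul2
cycle 13: CDB Mul1=32928 // r0:1,r1:32928,r2:14,r3:9,r4:84,r5:Mul2
cycle 14: CDB Mul2=3528 // r0:1,r1:32928,r2:14,r3:9,r4:84,r5:3528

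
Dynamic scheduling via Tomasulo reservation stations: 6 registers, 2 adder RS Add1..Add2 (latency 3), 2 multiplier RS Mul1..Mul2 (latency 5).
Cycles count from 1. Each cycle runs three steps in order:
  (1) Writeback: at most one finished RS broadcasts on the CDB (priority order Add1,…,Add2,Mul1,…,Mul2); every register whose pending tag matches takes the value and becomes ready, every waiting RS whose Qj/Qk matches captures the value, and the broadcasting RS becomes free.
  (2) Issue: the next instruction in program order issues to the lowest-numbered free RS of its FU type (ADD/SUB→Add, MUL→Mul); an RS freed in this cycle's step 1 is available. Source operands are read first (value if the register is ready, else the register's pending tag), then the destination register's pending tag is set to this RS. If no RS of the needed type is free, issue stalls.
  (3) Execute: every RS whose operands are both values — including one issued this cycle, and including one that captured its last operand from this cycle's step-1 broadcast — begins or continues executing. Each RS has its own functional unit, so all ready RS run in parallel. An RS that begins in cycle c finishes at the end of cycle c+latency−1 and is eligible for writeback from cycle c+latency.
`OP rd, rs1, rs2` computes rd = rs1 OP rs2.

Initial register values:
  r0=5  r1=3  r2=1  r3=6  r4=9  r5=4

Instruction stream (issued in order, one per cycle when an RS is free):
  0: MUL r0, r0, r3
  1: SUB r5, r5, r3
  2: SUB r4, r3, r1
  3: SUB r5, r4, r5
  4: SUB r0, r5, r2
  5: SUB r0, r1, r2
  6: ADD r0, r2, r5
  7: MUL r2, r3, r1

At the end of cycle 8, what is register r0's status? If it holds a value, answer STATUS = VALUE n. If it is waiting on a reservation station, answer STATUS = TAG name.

STATUS = TAG Add2

c1: issue MUL r0<-Mul1 | r0:Mul1,r1:3,r2:1,r3:6,r4:9,r5:4
c2: issue SUB r5<-Add1 | r0:Mul1,r1:3,r2:1,r3:6,r4:9,r5:Add1
c3: issue SUB r4<-Add2 | r0:Mul1,r1:3,r2:1,r3:6,r4:Add2,r5:Add1
c4: stall | r0:Mul1,r1:3,r2:1,r3:6,r4:Add2,r5:Add1
c5: CDB Add1=-2; issue SUB r5<-Add1 | r0:Mul1,r1:3,r2:1,r3:6,r4:Add2,r5:Add1
c6: CDB Add2=3; issue SUB r0<-Add2 | r0:Add2,r1:3,r2:1,r3:6,r4:3,r5:Add1
c7: CDB Mul1=30; stall | r0:Add2,r1:3,r2:1,r3:6,r4:3,r5:Add1
c8: stall | r0:Add2,r1:3,r2:1,r3:6,r4:3,r5:Add1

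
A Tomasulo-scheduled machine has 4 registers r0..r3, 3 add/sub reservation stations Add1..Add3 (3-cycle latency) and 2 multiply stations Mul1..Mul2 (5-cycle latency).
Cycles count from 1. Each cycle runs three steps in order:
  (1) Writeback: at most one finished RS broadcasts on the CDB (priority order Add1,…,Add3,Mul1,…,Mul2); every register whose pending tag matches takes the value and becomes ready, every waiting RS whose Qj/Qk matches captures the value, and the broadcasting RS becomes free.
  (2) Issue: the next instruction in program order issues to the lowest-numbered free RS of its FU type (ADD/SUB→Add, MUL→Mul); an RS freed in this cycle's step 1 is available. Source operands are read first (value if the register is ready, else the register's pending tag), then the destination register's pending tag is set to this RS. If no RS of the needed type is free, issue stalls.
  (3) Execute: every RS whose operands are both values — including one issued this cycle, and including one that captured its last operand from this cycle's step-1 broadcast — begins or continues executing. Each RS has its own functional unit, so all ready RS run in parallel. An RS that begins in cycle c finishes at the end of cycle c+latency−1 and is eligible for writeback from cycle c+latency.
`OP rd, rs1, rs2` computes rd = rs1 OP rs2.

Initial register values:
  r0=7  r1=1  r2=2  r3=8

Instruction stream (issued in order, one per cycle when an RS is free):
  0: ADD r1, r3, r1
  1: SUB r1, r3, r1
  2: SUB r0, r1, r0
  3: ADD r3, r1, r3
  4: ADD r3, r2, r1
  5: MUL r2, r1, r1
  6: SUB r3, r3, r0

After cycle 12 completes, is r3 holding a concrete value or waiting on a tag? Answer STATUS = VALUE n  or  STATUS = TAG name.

c1: issue ADD r1<-Add1 | r0:7,r1:Add1,r2:2,r3:8
c2: issue SUB r1<-Add2 | r0:7,r1:Add2,r2:2,r3:8
c3: issue SUB r0<-Add3 | r0:Add3,r1:Add2,r2:2,r3:8
c4: CDB Add1=9; issue ADD r3<-Add1 | r0:Add3,r1:Add2,r2:2,r3:Add1
c5: stall | r0:Add3,r1:Add2,r2:2,r3:Add1
c6: stall | r0:Add3,r1:Add2,r2:2,r3:Add1
c7: CDB Add2=-1; issue ADD r3<-Add2 | r0:Add3,r1:-1,r2:2,r3:Add2
c8: issue MUL r2<-Mul1 | r0:Add3,r1:-1,r2:Mul1,r3:Add2
c9: stall | r0:Add3,r1:-1,r2:Mul1,r3:Add2
c10: CDB Add1=7; issue SUB r3<-Add1 | r0:Add3,r1:-1,r2:Mul1,r3:Add1
c11: CDB Add2=1 | r0:Add3,r1:-1,r2:Mul1,r3:Add1
c12: CDB Add3=-8 | r0:-8,r1:-1,r2:Mul1,r3:Add1

STATUS = TAG Add1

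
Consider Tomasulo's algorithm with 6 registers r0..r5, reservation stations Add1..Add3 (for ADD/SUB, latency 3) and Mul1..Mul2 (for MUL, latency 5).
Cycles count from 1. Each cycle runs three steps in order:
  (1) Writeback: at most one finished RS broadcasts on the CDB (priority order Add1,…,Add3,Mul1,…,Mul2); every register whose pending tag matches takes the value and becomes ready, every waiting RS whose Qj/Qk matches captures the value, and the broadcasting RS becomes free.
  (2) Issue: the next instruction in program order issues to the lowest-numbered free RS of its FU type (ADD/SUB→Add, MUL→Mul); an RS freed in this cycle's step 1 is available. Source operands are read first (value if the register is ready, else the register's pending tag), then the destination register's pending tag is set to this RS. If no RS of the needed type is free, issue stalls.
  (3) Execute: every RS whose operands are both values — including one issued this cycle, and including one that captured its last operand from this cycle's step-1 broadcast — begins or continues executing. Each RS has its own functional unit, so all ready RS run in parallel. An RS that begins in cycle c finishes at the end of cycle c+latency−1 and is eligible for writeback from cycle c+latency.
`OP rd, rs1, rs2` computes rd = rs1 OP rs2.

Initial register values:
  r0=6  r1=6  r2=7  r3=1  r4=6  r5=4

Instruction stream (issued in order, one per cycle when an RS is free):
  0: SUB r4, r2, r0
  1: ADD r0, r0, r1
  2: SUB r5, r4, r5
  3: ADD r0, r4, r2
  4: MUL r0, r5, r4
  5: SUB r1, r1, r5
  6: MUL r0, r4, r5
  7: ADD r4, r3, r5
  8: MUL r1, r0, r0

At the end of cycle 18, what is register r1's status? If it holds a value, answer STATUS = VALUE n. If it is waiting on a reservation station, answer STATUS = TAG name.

STATUS = TAG Mul1

  c1: issue SUB r4<-Add1  regs: r0:6,r1:6,r2:7,r3:1,r4:Add1,r5:4
  c2: issue ADD r0<-Add2  regs: r0:Add2,r1:6,r2:7,r3:1,r4:Add1,r5:4
  c3: issue SUB r5<-Add3  regs: r0:Add2,r1:6,r2:7,r3:1,r4:Add1,r5:Add3
  c4: CDB Add1=1; issue ADD r0<-Add1  regs: r0:Add1,r1:6,r2:7,r3:1,r4:1,r5:Add3
  c5: CDB Add2=12; issue MUL r0<-Mul1  regs: r0:Mul1,r1:6,r2:7,r3:1,r4:1,r5:Add3
  c6: issue SUB r1<-Add2  regs: r0:Mul1,r1:Add2,r2:7,r3:1,r4:1,r5:Add3
  c7: CDB Add1=8; issue MUL r0<-Mul2  regs: r0:Mul2,r1:Add2,r2:7,r3:1,r4:1,r5:Add3
  c8: CDB Add3=-3; issue ADD r4<-Add1  regs: r0:Mul2,r1:Add2,r2:7,r3:1,r4:Add1,r5:-3
  c9: stall  regs: r0:Mul2,r1:Add2,r2:7,r3:1,r4:Add1,r5:-3
  c10: stall  regs: r0:Mul2,r1:Add2,r2:7,r3:1,r4:Add1,r5:-3
  c11: CDB Add1=-2; stall  regs: r0:Mul2,r1:Add2,r2:7,r3:1,r4:-2,r5:-3
  c12: CDB Add2=9; stall  regs: r0:Mul2,r1:9,r2:7,r3:1,r4:-2,r5:-3
  c13: CDB Mul1=-3; issue MUL r1<-Mul1  regs: r0:Mul2,r1:Mul1,r2:7,r3:1,r4:-2,r5:-3
  c14: CDB Mul2=-3  regs: r0:-3,r1:Mul1,r2:7,r3:1,r4:-2,r5:-3
  c15: -  regs: r0:-3,r1:Mul1,r2:7,r3:1,r4:-2,r5:-3
  c16: -  regs: r0:-3,r1:Mul1,r2:7,r3:1,r4:-2,r5:-3
  c17: -  regs: r0:-3,r1:Mul1,r2:7,r3:1,r4:-2,r5:-3
  c18: -  regs: r0:-3,r1:Mul1,r2:7,r3:1,r4:-2,r5:-3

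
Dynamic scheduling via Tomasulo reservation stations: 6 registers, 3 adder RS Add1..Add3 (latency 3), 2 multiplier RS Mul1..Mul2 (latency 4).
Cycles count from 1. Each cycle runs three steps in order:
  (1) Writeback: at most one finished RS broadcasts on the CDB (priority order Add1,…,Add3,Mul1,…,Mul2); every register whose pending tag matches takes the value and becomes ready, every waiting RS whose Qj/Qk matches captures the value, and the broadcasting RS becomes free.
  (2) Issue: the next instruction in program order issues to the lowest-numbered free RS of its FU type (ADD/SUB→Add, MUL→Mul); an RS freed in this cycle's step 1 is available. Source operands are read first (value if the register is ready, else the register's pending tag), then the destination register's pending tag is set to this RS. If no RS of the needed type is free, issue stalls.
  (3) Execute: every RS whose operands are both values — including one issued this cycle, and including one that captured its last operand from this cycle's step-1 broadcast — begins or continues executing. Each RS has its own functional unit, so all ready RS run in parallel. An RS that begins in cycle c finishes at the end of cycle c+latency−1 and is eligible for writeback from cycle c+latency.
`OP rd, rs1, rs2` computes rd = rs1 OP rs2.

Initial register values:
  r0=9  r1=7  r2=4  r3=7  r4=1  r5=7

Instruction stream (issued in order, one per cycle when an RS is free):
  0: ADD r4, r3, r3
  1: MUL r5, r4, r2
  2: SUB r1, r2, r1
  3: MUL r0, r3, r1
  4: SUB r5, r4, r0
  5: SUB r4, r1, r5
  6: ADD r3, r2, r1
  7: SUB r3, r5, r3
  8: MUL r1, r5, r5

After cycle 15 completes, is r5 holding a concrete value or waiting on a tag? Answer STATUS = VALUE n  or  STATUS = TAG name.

c1: issue ADD r4<-Add1 | r0:9,r1:7,r2:4,r3:7,r4:Add1,r5:7
c2: issue MUL r5<-Mul1 | r0:9,r1:7,r2:4,r3:7,r4:Add1,r5:Mul1
c3: issue SUB r1<-Add2 | r0:9,r1:Add2,r2:4,r3:7,r4:Add1,r5:Mul1
c4: CDB Add1=14; issue MUL r0<-Mul2 | r0:Mul2,r1:Add2,r2:4,r3:7,r4:14,r5:Mul1
c5: issue SUB r5<-Add1 | r0:Mul2,r1:Add2,r2:4,r3:7,r4:14,r5:Add1
c6: CDB Add2=-3; issue SUB r4<-Add2 | r0:Mul2,r1:-3,r2:4,r3:7,r4:Add2,r5:Add1
c7: issue ADD r3<-Add3 | r0:Mul2,r1:-3,r2:4,r3:Add3,r4:Add2,r5:Add1
c8: CDB Mul1=56; stall | r0:Mul2,r1:-3,r2:4,r3:Add3,r4:Add2,r5:Add1
c9: stall | r0:Mul2,r1:-3,r2:4,r3:Add3,r4:Add2,r5:Add1
c10: CDB Add3=1; issue SUB r3<-Add3 | r0:Mul2,r1:-3,r2:4,r3:Add3,r4:Add2,r5:Add1
c11: CDB Mul2=-21; issue MUL r1<-Mul1 | r0:-21,r1:Mul1,r2:4,r3:Add3,r4:Add2,r5:Add1
c12: - | r0:-21,r1:Mul1,r2:4,r3:Add3,r4:Add2,r5:Add1
c13: - | r0:-21,r1:Mul1,r2:4,r3:Add3,r4:Add2,r5:Add1
c14: CDB Add1=35 | r0:-21,r1:Mul1,r2:4,r3:Add3,r4:Add2,r5:35
c15: - | r0:-21,r1:Mul1,r2:4,r3:Add3,r4:Add2,r5:35

STATUS = VALUE 35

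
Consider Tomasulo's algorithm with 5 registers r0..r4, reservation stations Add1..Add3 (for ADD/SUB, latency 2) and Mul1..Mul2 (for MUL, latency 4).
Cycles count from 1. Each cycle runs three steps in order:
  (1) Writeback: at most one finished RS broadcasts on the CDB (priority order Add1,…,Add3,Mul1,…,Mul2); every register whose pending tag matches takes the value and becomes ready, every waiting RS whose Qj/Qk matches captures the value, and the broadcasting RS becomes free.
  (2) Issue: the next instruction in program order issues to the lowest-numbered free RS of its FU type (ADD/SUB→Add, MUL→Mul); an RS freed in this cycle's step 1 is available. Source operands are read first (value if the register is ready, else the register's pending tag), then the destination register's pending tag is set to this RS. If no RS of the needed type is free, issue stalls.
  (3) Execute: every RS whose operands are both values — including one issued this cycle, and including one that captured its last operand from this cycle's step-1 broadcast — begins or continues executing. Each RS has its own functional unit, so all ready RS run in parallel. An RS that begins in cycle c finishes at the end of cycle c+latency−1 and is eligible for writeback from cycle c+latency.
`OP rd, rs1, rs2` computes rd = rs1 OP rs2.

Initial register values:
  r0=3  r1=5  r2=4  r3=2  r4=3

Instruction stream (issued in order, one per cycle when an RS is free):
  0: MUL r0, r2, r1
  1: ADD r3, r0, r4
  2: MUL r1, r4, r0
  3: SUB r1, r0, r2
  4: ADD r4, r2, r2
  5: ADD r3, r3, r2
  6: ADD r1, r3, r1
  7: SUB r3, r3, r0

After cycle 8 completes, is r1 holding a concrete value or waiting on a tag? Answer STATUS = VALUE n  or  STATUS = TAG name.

cycle 1: issue MUL r0<-Mul1 // r0:Mul1,r1:5,r2:4,r3:2,r4:3
cycle 2: issue ADD r3<-Add1 // r0:Mul1,r1:5,r2:4,r3:Add1,r4:3
cycle 3: issue MUL r1<-Mul2 // r0:Mul1,r1:Mul2,r2:4,r3:Add1,r4:3
cycle 4: issue SUB r1<-Add2 // r0:Mul1,r1:Add2,r2:4,r3:Add1,r4:3
cycle 5: CDB Mul1=20; issue ADD r4<-Add3 // r0:20,r1:Add2,r2:4,r3:Add1,r4:Add3
cycle 6: stall // r0:20,r1:Add2,r2:4,r3:Add1,r4:Add3
cycle 7: CDB Add1=23; issue ADD r3<-Add1 // r0:20,r1:Add2,r2:4,r3:Add1,r4:Add3
cycle 8: CDB Add2=16; issue ADD r1<-Add2 // r0:20,r1:Add2,r2:4,r3:Add1,r4:Add3

STATUS = TAG Add2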